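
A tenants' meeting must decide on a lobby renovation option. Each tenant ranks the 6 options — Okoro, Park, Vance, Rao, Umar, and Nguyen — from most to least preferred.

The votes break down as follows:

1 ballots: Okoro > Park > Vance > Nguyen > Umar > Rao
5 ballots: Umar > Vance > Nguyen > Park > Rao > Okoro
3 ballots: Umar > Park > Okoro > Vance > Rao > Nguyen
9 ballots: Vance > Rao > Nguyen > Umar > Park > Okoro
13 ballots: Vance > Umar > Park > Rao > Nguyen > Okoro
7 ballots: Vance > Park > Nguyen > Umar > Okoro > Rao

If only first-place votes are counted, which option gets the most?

First-place vote totals:
  Okoro: 1
  Park: 0
  Vance: 29
  Rao: 0
  Umar: 8
  Nguyen: 0
Vance has the most first-place votes.

Vance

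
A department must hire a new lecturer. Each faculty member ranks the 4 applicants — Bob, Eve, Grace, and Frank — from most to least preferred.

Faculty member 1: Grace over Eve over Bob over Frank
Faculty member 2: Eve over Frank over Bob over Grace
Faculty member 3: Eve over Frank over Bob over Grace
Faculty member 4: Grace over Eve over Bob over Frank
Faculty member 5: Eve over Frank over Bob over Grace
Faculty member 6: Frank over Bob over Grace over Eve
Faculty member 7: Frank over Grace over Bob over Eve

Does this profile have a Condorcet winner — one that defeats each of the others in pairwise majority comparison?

Head-to-head results (7 voters total):
Bob vs Eve: Eve wins 5–2.
Bob vs Grace: Bob wins 4–3.
Bob vs Frank: Frank wins 5–2.
Eve vs Grace: Grace wins 4–3.
Eve vs Frank: Eve wins 5–2.
Grace vs Frank: Frank wins 5–2.
No candidate beats all others: Bob beats Grace beats Eve beats Bob, a majority cycle.

No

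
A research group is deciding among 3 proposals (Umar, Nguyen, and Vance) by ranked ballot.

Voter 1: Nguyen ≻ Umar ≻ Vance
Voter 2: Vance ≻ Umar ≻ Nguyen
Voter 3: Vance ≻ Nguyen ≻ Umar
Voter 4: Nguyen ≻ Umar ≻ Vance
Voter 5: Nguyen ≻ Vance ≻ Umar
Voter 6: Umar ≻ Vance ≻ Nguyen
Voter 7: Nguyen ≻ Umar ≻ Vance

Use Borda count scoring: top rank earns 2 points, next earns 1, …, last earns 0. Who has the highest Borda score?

Nguyen

Borda scores:
  Umar: 1 + 1 + 0 + 1 + 0 + 2 + 1 = 6
  Nguyen: 2 + 0 + 1 + 2 + 2 + 0 + 2 = 9
  Vance: 0 + 2 + 2 + 0 + 1 + 1 + 0 = 6
Nguyen has the highest total.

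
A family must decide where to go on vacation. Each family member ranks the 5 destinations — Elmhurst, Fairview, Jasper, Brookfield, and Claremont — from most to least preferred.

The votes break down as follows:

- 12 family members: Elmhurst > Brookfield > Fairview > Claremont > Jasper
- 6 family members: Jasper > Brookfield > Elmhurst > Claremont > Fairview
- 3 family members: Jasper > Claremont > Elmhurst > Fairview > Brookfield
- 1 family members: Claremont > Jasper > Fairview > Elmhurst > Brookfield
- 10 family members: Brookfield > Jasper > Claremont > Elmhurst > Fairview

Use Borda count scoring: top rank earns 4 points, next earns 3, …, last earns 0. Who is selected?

Brookfield

Borda scores:
  Elmhurst: 12·4 + 6·2 + 3·2 + 1 + 10·1 = 77
  Fairview: 12·2 + 6·0 + 3·1 + 2 + 10·0 = 29
  Jasper: 12·0 + 6·4 + 3·4 + 3 + 10·3 = 69
  Brookfield: 12·3 + 6·3 + 3·0 + 0 + 10·4 = 94
  Claremont: 12·1 + 6·1 + 3·3 + 4 + 10·2 = 51
Brookfield has the highest total.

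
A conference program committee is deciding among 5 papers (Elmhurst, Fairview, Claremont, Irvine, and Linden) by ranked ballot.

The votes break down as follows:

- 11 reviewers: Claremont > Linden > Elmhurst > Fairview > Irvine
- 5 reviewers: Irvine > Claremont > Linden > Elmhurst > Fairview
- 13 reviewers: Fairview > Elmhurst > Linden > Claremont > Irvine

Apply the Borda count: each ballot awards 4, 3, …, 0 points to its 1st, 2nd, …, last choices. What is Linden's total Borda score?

69

Borda scores:
  Elmhurst: 11·2 + 5·1 + 13·3 = 66
  Fairview: 11·1 + 5·0 + 13·4 = 63
  Claremont: 11·4 + 5·3 + 13·1 = 72
  Irvine: 11·0 + 5·4 + 13·0 = 20
  Linden: 11·3 + 5·2 + 13·2 = 69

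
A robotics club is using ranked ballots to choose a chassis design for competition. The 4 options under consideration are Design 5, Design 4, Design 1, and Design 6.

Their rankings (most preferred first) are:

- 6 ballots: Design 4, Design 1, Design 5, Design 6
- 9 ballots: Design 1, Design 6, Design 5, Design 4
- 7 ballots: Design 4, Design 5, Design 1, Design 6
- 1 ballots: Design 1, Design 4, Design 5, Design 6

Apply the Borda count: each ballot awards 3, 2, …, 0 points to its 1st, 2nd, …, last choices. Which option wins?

Borda scores:
  Design 5: 6·1 + 9·1 + 7·2 + 1 = 30
  Design 4: 6·3 + 9·0 + 7·3 + 2 = 41
  Design 1: 6·2 + 9·3 + 7·1 + 3 = 49
  Design 6: 6·0 + 9·2 + 7·0 + 0 = 18
Design 1 has the highest total.

Design 1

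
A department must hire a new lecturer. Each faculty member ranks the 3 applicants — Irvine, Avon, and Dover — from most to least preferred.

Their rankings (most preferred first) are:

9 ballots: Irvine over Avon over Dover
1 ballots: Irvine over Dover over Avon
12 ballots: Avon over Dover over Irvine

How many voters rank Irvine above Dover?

10

Ballots ranking Irvine above Dover: 9+1 = 10.
Ballots ranking Dover above Irvine: 12.
So 10 of 22 voters prefer Irvine to Dover.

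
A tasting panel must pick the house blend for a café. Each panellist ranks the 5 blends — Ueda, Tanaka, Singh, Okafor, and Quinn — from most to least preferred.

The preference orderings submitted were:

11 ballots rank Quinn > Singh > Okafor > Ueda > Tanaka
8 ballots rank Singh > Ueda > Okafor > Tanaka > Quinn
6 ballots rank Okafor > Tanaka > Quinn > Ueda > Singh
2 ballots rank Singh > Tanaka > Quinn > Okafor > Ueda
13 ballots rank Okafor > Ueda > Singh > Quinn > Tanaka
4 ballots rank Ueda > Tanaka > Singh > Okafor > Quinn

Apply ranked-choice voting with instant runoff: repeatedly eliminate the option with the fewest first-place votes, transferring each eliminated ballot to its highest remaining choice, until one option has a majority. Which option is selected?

Singh

Round 1: Okafor 19, Quinn 11, Singh 10, Ueda 4, Tanaka 0. Tanaka has the fewest and is eliminated.
Round 2: Okafor 19, Quinn 11, Singh 10, Ueda 4. Ueda has the fewest and is eliminated.
Round 3: Okafor 19, Singh 14, Quinn 11. Quinn has the fewest and is eliminated.
Round 4: Singh 25, Okafor 19. Singh has a majority.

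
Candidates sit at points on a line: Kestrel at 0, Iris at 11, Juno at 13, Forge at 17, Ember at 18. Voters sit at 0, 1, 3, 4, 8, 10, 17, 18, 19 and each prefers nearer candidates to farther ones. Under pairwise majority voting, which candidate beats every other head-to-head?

Iris

With single-peaked preferences on a line, the Condorcet winner is the candidate closest to the median voter.
The median voter (position 8) is closest to Iris at 11.
Check: Iris vs Kestrel — voters closer to Iris: 5 of 9.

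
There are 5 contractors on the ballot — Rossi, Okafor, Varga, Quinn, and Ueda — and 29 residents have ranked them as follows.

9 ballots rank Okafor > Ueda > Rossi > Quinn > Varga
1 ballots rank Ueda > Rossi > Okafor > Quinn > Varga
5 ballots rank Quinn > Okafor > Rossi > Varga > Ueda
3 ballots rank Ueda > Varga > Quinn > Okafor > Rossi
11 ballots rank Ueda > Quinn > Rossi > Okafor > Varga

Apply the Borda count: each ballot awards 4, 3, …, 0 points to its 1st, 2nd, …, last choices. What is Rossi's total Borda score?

Borda scores:
  Rossi: 9·2 + 3 + 5·2 + 3·0 + 11·2 = 53
  Okafor: 9·4 + 2 + 5·3 + 3·1 + 11·1 = 67
  Varga: 9·0 + 0 + 5·1 + 3·3 + 11·0 = 14
  Quinn: 9·1 + 1 + 5·4 + 3·2 + 11·3 = 69
  Ueda: 9·3 + 4 + 5·0 + 3·4 + 11·4 = 87

53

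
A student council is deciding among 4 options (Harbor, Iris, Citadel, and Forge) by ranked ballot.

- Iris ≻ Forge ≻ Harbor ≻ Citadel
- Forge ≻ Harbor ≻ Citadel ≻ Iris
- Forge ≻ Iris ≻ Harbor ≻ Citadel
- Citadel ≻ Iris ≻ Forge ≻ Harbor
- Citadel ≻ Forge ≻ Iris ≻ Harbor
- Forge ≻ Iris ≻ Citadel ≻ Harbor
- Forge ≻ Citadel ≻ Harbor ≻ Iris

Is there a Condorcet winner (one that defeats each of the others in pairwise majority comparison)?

Yes

Head-to-head results (7 voters total):
Harbor vs Iris: Iris wins 5–2.
Harbor vs Citadel: Citadel wins 4–3.
Harbor vs Forge: Forge wins 7–0.
Iris vs Citadel: Citadel wins 4–3.
Iris vs Forge: Forge wins 5–2.
Citadel vs Forge: Forge wins 5–2.
Forge beats each rival — Harbor (7–0), Iris (5–2), Citadel (5–2) — so Forge is the Condorcet winner.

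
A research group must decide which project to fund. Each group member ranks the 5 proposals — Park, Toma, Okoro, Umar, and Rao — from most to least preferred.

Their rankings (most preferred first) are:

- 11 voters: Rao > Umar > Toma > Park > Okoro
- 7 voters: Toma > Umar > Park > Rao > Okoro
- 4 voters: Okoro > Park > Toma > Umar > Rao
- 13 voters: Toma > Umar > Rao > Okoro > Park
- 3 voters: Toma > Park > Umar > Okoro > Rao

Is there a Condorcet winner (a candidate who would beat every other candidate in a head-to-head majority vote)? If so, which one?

Toma

Head-to-head results (38 voters total):
Park vs Toma: Toma wins 34–4.
Park vs Okoro: Park wins 21–17.
Park vs Umar: Umar wins 31–7.
Park vs Rao: Rao wins 24–14.
Toma vs Okoro: Toma wins 34–4.
Toma vs Umar: Toma wins 27–11.
Toma vs Rao: Toma wins 27–11.
Okoro vs Umar: Umar wins 34–4.
Okoro vs Rao: Rao wins 31–7.
Umar vs Rao: Umar wins 27–11.
Toma beats each rival — Park (34–4), Okoro (34–4), Umar (27–11), Rao (27–11) — so Toma is the Condorcet winner.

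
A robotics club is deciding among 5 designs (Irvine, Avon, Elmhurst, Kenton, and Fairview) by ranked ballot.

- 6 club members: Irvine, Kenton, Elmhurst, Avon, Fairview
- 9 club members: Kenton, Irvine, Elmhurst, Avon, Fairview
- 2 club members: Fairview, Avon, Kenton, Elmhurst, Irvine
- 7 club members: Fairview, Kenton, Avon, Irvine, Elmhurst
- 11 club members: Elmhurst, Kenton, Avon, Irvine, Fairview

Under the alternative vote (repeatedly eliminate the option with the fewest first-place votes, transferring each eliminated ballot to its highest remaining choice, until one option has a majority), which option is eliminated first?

Avon

Round 1: Elmhurst 11, Kenton 9, Fairview 9, Irvine 6, Avon 0. Avon has the fewest and is eliminated.
Round 2: Elmhurst 11, Kenton 9, Fairview 9, Irvine 6. Irvine has the fewest and is eliminated.
Round 3: Kenton 15, Elmhurst 11, Fairview 9. Fairview has the fewest and is eliminated.
Round 4: Kenton 24, Elmhurst 11. Kenton has a majority.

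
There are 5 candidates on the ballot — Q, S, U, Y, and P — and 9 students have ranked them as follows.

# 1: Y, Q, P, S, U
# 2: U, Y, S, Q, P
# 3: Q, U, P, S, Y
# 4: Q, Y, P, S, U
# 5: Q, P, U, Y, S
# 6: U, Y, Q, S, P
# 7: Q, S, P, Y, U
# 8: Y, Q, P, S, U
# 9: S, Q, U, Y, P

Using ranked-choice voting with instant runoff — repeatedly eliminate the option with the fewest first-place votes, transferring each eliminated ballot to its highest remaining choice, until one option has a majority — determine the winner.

Round 1: Q 4, U 2, Y 2, S 1, P 0. P has the fewest and is eliminated.
Round 2: Q 4, U 2, Y 2, S 1. S has the fewest and is eliminated.
Round 3: Q 5, U 2, Y 2. Q has a majority.

Q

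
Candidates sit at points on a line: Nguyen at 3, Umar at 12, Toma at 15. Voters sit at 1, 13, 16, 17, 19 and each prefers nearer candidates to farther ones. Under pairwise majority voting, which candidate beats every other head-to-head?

Toma

With single-peaked preferences on a line, the Condorcet winner is the candidate closest to the median voter.
The median voter (position 16) is closest to Toma at 15.
Check: Toma vs Umar — voters closer to Toma: 3 of 5.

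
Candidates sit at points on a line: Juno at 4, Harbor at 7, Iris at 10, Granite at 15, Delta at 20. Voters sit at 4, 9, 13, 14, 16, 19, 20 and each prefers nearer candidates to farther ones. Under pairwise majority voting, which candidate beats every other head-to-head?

Granite

With single-peaked preferences on a line, the Condorcet winner is the candidate closest to the median voter.
The median voter (position 14) is closest to Granite at 15.
Check: Granite vs Delta — voters closer to Granite: 5 of 7.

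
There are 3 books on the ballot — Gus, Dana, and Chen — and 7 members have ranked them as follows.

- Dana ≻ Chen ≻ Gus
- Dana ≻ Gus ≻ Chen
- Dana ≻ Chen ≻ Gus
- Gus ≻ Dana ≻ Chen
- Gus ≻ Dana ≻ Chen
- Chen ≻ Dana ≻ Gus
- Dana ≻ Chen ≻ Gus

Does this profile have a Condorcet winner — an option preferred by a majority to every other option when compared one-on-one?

Head-to-head results (7 voters total):
Gus vs Dana: Dana wins 5–2.
Gus vs Chen: Chen wins 4–3.
Dana vs Chen: Dana wins 6–1.
Dana beats each rival — Gus (5–2), Chen (6–1) — so Dana is the Condorcet winner.

Yes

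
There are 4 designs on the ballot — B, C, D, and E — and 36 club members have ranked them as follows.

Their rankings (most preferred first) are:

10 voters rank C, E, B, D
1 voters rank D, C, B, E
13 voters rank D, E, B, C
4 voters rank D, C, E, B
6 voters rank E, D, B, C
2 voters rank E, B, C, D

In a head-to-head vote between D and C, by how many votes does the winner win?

12

Ballots ranking D above C: 1+13+4+6 = 24.
Ballots ranking C above D: 10+2 = 12.
D wins 24–12, a margin of 12.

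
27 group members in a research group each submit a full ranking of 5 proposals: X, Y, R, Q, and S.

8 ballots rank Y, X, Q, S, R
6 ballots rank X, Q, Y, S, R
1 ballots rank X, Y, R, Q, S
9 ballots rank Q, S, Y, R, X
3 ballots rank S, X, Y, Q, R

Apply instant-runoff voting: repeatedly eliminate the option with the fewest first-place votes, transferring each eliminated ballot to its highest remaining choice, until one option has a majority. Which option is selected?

X

Round 1: Q 9, Y 8, X 7, S 3, R 0. R has the fewest and is eliminated.
Round 2: Q 9, Y 8, X 7, S 3. S has the fewest and is eliminated.
Round 3: X 10, Q 9, Y 8. Y has the fewest and is eliminated.
Round 4: X 18, Q 9. X has a majority.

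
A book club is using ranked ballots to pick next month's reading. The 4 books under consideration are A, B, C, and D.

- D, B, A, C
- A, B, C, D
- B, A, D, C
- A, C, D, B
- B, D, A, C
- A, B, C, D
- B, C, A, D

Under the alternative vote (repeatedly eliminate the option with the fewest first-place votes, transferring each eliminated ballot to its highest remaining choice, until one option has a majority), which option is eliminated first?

Round 1: A 3, B 3, D 1, C 0. C has the fewest and is eliminated.
Round 2: A 3, B 3, D 1. D has the fewest and is eliminated.
Round 3: B 4, A 3. B has a majority.

C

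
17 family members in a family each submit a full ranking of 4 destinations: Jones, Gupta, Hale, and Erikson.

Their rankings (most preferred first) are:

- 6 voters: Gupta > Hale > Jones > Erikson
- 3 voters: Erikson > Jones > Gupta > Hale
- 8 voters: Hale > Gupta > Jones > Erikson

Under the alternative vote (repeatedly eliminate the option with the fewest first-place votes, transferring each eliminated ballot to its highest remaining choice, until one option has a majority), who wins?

Round 1: Hale 8, Gupta 6, Erikson 3, Jones 0. Jones has the fewest and is eliminated.
Round 2: Hale 8, Gupta 6, Erikson 3. Erikson has the fewest and is eliminated.
Round 3: Gupta 9, Hale 8. Gupta has a majority.

Gupta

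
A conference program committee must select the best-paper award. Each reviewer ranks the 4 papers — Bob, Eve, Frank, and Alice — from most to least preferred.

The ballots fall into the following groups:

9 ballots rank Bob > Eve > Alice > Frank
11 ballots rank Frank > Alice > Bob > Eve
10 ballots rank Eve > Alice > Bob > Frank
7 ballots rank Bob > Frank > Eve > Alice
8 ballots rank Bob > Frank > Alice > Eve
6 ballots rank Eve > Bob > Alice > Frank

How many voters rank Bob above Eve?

35

Ballots ranking Bob above Eve: 9+11+7+8 = 35.
Ballots ranking Eve above Bob: 10+6 = 16.
So 35 of 51 voters prefer Bob to Eve.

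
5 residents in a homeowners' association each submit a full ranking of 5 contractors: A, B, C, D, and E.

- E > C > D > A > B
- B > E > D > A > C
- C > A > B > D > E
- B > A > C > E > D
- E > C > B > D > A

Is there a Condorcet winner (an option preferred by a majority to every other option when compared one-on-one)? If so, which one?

None — there is no Condorcet winner

Head-to-head results (5 voters total):
A vs B: B wins 3–2.
A vs C: C wins 3–2.
A vs D: D wins 3–2.
A vs E: E wins 3–2.
B vs C: C wins 3–2.
B vs D: B wins 4–1.
B vs E: B wins 3–2.
C vs D: C wins 4–1.
C vs E: E wins 3–2.
D vs E: E wins 4–1.
No candidate beats all others: B beats E beats C beats B, a majority cycle.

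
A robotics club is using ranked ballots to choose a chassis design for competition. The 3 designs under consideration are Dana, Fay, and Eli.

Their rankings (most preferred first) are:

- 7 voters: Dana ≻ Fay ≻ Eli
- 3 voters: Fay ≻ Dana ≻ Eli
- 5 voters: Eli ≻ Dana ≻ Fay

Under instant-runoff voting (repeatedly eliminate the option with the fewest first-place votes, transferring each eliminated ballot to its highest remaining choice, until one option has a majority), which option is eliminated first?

Round 1: Dana 7, Eli 5, Fay 3. Fay has the fewest and is eliminated.
Round 2: Dana 10, Eli 5. Dana has a majority.

Fay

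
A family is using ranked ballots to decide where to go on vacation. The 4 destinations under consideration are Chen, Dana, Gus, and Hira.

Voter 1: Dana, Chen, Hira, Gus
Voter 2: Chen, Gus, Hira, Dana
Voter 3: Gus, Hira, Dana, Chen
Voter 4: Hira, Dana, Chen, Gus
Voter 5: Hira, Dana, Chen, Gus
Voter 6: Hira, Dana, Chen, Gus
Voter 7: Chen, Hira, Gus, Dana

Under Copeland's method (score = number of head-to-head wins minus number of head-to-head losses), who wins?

Hira

Pairwise results:
  Chen vs Dana: Dana wins 5–2.
  Chen vs Gus: Chen wins 6–1.
  Chen vs Hira: Hira wins 4–3.
  Dana vs Gus: Dana wins 4–3.
  Dana vs Hira: Hira wins 6–1.
  Gus vs Hira: Hira wins 5–2.
Copeland scores (wins − losses):
  Chen: 1 − 2 = -1
  Dana: 2 − 1 = 1
  Gus: 0 − 3 = -3
  Hira: 3 − 0 = 3
Hira has the best Copeland score.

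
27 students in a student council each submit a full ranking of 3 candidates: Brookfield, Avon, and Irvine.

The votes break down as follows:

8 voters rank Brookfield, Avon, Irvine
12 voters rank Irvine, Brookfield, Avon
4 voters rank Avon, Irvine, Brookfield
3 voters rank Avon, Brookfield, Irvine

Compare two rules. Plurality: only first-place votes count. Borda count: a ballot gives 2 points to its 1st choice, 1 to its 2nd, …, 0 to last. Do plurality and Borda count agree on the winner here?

No

Plurality first-place counts: Brookfield 8, Avon 7, Irvine 12 → Irvine.
Borda totals: Brookfield 31, Avon 22, Irvine 28 → Brookfield.
The two rules disagree: plurality picks Irvine, Borda picks Brookfield.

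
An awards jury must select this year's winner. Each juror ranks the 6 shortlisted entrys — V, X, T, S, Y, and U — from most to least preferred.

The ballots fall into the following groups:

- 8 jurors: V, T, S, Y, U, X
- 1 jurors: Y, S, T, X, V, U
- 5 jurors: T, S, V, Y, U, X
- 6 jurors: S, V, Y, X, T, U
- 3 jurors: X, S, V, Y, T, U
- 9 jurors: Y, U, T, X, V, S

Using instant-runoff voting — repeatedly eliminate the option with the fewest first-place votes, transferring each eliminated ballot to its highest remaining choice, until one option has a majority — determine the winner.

S

Round 1: Y 10, V 8, S 6, T 5, X 3, U 0. U has the fewest and is eliminated.
Round 2: Y 10, V 8, S 6, T 5, X 3. X has the fewest and is eliminated.
Round 3: Y 10, S 9, V 8, T 5. T has the fewest and is eliminated.
Round 4: S 14, Y 10, V 8. V has the fewest and is eliminated.
Round 5: S 22, Y 10. S has a majority.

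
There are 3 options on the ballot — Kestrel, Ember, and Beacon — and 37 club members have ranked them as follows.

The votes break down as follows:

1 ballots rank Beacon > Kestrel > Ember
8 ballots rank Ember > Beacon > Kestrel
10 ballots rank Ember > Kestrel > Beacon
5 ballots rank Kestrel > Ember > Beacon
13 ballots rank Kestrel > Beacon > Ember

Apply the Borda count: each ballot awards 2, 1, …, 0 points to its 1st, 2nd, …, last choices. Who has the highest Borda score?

Borda scores:
  Kestrel: 1 + 8·0 + 10·1 + 5·2 + 13·2 = 47
  Ember: 0 + 8·2 + 10·2 + 5·1 + 13·0 = 41
  Beacon: 2 + 8·1 + 10·0 + 5·0 + 13·1 = 23
Kestrel has the highest total.

Kestrel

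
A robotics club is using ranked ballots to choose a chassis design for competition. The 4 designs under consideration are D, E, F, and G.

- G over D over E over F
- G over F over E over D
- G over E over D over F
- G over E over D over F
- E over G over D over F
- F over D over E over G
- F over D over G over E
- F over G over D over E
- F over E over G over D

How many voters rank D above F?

4

Ballots ranking D above F: 4.
Ballots ranking F above D: 5.
So 4 of 9 voters prefer D to F.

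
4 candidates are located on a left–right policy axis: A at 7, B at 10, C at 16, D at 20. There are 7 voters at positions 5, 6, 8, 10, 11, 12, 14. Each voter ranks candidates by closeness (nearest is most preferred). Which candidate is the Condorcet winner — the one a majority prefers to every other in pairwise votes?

B

With single-peaked preferences on a line, the Condorcet winner is the candidate closest to the median voter.
The median voter (position 10) is closest to B at 10.
Check: B vs D — voters closer to B: 7 of 7.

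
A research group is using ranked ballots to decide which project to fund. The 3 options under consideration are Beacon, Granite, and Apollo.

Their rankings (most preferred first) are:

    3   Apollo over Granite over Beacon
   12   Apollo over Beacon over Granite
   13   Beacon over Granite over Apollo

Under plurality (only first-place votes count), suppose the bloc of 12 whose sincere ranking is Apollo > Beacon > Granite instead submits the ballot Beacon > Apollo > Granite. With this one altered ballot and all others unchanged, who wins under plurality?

First-place totals with the altered ballot: Beacon 25, Granite 0, Apollo 3.
The switch changes the winner from Apollo to Beacon.

Beacon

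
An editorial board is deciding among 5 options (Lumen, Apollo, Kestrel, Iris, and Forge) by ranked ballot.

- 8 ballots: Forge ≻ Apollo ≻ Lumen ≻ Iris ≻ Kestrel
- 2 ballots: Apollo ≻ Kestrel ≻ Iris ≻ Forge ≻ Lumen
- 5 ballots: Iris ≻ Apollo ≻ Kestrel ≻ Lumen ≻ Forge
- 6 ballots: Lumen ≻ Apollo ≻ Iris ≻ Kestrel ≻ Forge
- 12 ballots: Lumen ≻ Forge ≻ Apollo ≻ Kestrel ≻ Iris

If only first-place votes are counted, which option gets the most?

Lumen

First-place vote totals:
  Lumen: 18
  Apollo: 2
  Kestrel: 0
  Iris: 5
  Forge: 8
Lumen has the most first-place votes.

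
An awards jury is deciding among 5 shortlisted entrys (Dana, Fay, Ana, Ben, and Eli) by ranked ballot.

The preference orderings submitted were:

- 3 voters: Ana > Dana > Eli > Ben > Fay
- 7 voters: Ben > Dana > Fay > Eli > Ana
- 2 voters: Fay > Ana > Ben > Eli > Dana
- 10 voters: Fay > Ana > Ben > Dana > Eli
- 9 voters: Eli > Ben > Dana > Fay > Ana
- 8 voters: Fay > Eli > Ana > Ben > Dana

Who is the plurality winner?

Fay

First-place vote totals:
  Dana: 0
  Fay: 20
  Ana: 3
  Ben: 7
  Eli: 9
Fay has the most first-place votes.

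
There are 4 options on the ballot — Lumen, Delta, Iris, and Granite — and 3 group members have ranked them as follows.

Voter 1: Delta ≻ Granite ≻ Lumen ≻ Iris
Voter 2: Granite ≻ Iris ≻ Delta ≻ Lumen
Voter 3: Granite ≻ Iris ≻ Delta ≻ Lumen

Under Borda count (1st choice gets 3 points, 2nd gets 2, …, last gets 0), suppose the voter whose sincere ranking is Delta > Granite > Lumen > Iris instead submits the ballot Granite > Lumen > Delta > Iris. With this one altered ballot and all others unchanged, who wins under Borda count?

Granite

Borda totals with the altered ballot: Lumen 2, Delta 3, Iris 4, Granite 9.
The winner is unchanged: still Granite.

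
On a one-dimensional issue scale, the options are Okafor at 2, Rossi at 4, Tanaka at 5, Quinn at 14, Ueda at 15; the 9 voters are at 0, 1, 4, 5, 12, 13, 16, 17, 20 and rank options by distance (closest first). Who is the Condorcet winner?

Quinn

With single-peaked preferences on a line, the Condorcet winner is the candidate closest to the median voter.
The median voter (position 12) is closest to Quinn at 14.
Check: Quinn vs Okafor — voters closer to Quinn: 5 of 9.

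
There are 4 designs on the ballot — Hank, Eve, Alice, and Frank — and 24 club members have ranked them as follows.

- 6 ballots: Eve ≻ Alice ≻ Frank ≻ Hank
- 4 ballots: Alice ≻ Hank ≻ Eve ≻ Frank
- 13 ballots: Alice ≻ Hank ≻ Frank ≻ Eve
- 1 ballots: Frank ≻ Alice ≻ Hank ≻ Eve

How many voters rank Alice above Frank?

23

Ballots ranking Alice above Frank: 6+4+13 = 23.
Ballots ranking Frank above Alice: 1.
So 23 of 24 voters prefer Alice to Frank.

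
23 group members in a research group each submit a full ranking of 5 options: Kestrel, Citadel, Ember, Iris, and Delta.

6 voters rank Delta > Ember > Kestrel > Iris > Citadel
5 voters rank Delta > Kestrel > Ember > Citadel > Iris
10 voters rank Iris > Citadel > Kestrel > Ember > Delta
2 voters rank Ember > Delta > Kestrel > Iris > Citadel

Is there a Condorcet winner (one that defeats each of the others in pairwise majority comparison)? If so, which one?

Head-to-head results (23 voters total):
Kestrel vs Citadel: Kestrel wins 13–10.
Kestrel vs Ember: Kestrel wins 15–8.
Kestrel vs Iris: Kestrel wins 13–10.
Kestrel vs Delta: Delta wins 13–10.
Citadel vs Ember: Ember wins 13–10.
Citadel vs Iris: Iris wins 18–5.
Citadel vs Delta: Delta wins 13–10.
Ember vs Iris: Ember wins 13–10.
Ember vs Delta: Ember wins 12–11.
Iris vs Delta: Delta wins 13–10.
No candidate beats all others: Kestrel beats Ember beats Delta beats Kestrel, a majority cycle.

There is no Condorcet winner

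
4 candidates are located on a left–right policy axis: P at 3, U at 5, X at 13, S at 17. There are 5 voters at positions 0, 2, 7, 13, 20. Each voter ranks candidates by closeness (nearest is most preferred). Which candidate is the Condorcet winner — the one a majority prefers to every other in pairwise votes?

U

With single-peaked preferences on a line, the Condorcet winner is the candidate closest to the median voter.
The median voter (position 7) is closest to U at 5.
Check: U vs P — voters closer to U: 3 of 5.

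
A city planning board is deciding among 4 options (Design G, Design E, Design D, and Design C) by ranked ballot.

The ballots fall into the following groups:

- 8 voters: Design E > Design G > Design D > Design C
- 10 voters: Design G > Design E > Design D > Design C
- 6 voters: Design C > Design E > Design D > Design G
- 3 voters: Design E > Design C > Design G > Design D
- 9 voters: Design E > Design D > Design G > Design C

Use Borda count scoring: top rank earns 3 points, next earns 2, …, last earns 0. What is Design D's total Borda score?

Borda scores:
  Design G: 8·2 + 10·3 + 6·0 + 3·1 + 9·1 = 58
  Design E: 8·3 + 10·2 + 6·2 + 3·3 + 9·3 = 92
  Design D: 8·1 + 10·1 + 6·1 + 3·0 + 9·2 = 42
  Design C: 8·0 + 10·0 + 6·3 + 3·2 + 9·0 = 24

42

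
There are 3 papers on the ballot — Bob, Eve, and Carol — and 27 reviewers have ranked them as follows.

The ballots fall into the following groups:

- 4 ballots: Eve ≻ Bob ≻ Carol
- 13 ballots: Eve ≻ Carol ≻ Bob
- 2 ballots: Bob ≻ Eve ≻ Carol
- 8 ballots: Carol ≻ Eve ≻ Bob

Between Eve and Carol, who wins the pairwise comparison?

Eve

Ballots ranking Eve above Carol: 4+13+2 = 19.
Ballots ranking Carol above Eve: 8.
Eve wins the head-to-head, 19–8.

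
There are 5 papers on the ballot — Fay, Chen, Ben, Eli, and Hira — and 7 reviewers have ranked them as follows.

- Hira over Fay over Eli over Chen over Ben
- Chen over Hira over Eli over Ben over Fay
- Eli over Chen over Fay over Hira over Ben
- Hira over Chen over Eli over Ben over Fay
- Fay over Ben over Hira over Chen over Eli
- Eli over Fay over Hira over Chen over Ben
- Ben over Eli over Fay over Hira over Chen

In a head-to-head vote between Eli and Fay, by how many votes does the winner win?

Ballots ranking Eli above Fay: 5.
Ballots ranking Fay above Eli: 2.
Eli wins 5–2, a margin of 3.

3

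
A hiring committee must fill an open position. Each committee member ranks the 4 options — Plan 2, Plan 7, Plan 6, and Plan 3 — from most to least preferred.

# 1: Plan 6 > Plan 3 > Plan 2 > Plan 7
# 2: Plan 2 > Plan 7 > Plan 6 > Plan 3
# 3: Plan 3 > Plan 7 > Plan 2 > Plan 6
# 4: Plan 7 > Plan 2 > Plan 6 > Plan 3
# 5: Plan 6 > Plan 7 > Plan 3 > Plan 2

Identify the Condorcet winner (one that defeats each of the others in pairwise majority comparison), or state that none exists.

Plan 7

Head-to-head results (5 voters total):
Plan 2 vs Plan 7: Plan 7 wins 3–2.
Plan 2 vs Plan 6: Plan 2 wins 3–2.
Plan 2 vs Plan 3: Plan 3 wins 3–2.
Plan 7 vs Plan 6: Plan 7 wins 3–2.
Plan 7 vs Plan 3: Plan 7 wins 3–2.
Plan 6 vs Plan 3: Plan 6 wins 4–1.
Plan 7 beats each rival — Plan 2 (3–2), Plan 6 (3–2), Plan 3 (3–2) — so Plan 7 is the Condorcet winner.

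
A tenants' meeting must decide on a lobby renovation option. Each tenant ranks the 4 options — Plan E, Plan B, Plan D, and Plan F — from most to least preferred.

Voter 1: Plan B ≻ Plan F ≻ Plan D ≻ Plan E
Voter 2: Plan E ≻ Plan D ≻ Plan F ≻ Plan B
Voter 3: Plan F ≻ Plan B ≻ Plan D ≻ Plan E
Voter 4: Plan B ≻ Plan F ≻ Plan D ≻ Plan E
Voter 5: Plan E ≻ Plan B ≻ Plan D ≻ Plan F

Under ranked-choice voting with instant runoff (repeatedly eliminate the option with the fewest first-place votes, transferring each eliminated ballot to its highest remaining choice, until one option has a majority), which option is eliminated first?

Round 1: Plan E 2, Plan B 2, Plan F 1, Plan D 0. Plan D has the fewest and is eliminated.
Round 2: Plan E 2, Plan B 2, Plan F 1. Plan F has the fewest and is eliminated.
Round 3: Plan B 3, Plan E 2. Plan B has a majority.

Plan D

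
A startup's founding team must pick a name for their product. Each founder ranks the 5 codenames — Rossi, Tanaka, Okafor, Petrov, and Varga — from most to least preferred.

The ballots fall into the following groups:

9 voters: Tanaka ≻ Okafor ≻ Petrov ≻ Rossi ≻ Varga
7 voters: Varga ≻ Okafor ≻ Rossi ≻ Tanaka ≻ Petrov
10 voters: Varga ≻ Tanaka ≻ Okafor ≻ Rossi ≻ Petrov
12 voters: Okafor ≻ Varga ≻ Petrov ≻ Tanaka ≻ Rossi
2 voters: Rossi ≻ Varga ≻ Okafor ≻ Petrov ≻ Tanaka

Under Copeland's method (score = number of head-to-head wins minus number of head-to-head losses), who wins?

Pairwise results:
  Rossi vs Tanaka: Tanaka wins 31–9.
  Rossi vs Okafor: Okafor wins 38–2.
  Rossi vs Petrov: Petrov wins 21–19.
  Rossi vs Varga: Varga wins 29–11.
  Tanaka vs Okafor: Okafor wins 21–19.
  Tanaka vs Petrov: Tanaka wins 26–14.
  Tanaka vs Varga: Varga wins 31–9.
  Okafor vs Petrov: Okafor wins 40–0.
  Okafor vs Varga: Okafor wins 21–19.
  Petrov vs Varga: Varga wins 31–9.
Copeland scores (wins − losses):
  Rossi: 0 − 4 = -4
  Tanaka: 2 − 2 = 0
  Okafor: 4 − 0 = 4
  Petrov: 1 − 3 = -2
  Varga: 3 − 1 = 2
Okafor has the best Copeland score.

Okafor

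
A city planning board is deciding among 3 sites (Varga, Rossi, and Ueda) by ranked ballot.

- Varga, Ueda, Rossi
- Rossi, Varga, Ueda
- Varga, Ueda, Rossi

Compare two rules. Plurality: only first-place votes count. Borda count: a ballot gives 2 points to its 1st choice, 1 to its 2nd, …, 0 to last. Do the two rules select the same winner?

Yes

Plurality first-place counts: Varga 2, Rossi 1, Ueda 0 → Varga.
Borda totals: Varga 5, Rossi 2, Ueda 2 → Varga.
The two rules agree on Varga.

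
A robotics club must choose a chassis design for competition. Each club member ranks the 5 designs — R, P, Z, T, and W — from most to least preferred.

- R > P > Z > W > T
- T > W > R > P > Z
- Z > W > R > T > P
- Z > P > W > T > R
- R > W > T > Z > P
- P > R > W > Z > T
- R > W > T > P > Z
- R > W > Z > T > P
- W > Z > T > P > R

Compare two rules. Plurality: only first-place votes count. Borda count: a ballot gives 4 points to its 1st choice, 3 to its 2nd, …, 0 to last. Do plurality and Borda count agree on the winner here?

Plurality first-place counts: R 4, P 1, Z 2, T 1, W 1 → R.
Borda totals: R 23, P 13, Z 17, T 13, W 24 → W.
The two rules disagree: plurality picks R, Borda picks W.

No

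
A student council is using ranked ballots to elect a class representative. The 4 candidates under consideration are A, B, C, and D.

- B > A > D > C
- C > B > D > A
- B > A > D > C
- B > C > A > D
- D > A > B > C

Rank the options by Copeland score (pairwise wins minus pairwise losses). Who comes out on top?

B

Pairwise results:
  A vs B: B wins 4–1.
  A vs C: A wins 3–2.
  A vs D: A wins 3–2.
  B vs C: B wins 4–1.
  B vs D: B wins 4–1.
  C vs D: D wins 3–2.
Copeland scores (wins − losses):
  A: 2 − 1 = 1
  B: 3 − 0 = 3
  C: 0 − 3 = -3
  D: 1 − 2 = -1
B has the best Copeland score.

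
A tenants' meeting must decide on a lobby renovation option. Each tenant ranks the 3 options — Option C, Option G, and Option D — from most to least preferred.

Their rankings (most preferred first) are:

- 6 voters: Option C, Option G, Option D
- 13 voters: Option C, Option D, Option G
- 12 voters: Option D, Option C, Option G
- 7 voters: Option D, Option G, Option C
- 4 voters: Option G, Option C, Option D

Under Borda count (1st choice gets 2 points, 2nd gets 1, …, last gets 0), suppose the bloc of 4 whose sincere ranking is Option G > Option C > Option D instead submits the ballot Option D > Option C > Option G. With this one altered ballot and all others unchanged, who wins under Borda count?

Option D

Borda totals with the altered ballot: Option C 54, Option G 13, Option D 59.
The switch changes the winner from Option C to Option D.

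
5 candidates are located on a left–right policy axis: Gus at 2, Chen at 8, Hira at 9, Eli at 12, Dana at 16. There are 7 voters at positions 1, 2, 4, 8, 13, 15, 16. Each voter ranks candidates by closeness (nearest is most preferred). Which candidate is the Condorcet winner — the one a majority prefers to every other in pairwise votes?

With single-peaked preferences on a line, the Condorcet winner is the candidate closest to the median voter.
The median voter (position 8) is closest to Chen at 8.
Check: Chen vs Hira — voters closer to Chen: 4 of 7.

Chen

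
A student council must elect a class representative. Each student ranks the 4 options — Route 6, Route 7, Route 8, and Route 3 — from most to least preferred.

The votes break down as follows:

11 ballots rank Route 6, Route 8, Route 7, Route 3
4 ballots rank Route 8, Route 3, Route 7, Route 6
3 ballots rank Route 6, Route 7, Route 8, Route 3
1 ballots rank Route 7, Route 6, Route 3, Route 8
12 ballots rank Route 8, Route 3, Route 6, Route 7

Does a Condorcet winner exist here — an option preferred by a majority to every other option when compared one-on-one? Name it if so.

Head-to-head results (31 voters total):
Route 6 vs Route 7: Route 6 wins 26–5.
Route 6 vs Route 8: Route 8 wins 16–15.
Route 6 vs Route 3: Route 3 wins 16–15.
Route 7 vs Route 8: Route 8 wins 27–4.
Route 7 vs Route 3: Route 3 wins 16–15.
Route 8 vs Route 3: Route 8 wins 30–1.
Route 8 beats each rival — Route 6 (16–15), Route 7 (27–4), Route 3 (30–1) — so Route 8 is the Condorcet winner.

Route 8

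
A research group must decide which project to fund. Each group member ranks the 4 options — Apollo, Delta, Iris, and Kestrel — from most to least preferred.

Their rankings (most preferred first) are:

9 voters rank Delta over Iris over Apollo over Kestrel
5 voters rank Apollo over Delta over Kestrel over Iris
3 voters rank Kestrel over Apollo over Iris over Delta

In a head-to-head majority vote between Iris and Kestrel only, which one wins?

Iris

Ballots ranking Iris above Kestrel: 9.
Ballots ranking Kestrel above Iris: 5+3 = 8.
Iris wins the head-to-head, 9–8.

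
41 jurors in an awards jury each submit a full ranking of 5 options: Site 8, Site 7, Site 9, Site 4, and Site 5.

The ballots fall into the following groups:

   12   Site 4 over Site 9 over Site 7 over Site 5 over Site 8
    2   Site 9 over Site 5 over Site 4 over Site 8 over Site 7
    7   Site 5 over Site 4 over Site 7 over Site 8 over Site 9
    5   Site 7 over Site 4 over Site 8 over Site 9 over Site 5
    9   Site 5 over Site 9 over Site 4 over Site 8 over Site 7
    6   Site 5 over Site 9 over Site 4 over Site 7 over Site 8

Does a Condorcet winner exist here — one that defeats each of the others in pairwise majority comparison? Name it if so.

Site 5

Head-to-head results (41 voters total):
Site 8 vs Site 7: Site 7 wins 30–11.
Site 8 vs Site 9: Site 9 wins 29–12.
Site 8 vs Site 4: Site 4 wins 41–0.
Site 8 vs Site 5: Site 5 wins 36–5.
Site 7 vs Site 9: Site 9 wins 29–12.
Site 7 vs Site 4: Site 4 wins 36–5.
Site 7 vs Site 5: Site 5 wins 24–17.
Site 9 vs Site 4: Site 4 wins 24–17.
Site 9 vs Site 5: Site 5 wins 22–19.
Site 4 vs Site 5: Site 5 wins 24–17.
Site 5 beats each rival — Site 8 (36–5), Site 7 (24–17), Site 9 (22–19), Site 4 (24–17) — so Site 5 is the Condorcet winner.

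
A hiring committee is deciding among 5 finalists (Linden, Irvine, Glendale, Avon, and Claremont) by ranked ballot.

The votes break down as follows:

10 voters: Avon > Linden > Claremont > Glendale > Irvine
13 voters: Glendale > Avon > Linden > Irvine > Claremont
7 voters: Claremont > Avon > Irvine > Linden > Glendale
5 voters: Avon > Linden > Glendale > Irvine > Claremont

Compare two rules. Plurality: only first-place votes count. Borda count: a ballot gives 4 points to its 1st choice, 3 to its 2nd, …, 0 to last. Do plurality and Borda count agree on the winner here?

Plurality first-place counts: Linden 0, Irvine 0, Glendale 13, Avon 15, Claremont 7 → Avon.
Borda totals: Linden 78, Irvine 32, Glendale 72, Avon 120, Claremont 48 → Avon.
The two rules agree on Avon.

Yes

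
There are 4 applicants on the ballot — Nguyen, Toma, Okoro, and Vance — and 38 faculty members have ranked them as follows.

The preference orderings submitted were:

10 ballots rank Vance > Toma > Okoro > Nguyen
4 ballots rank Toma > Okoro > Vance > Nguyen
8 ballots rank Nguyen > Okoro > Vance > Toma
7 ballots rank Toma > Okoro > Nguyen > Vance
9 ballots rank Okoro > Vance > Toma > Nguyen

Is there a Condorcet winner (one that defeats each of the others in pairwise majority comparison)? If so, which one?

Head-to-head results (38 voters total):
Nguyen vs Toma: Toma wins 30–8.
Nguyen vs Okoro: Okoro wins 30–8.
Nguyen vs Vance: Vance wins 23–15.
Toma vs Okoro: Toma wins 21–17.
Toma vs Vance: Vance wins 27–11.
Okoro vs Vance: Okoro wins 28–10.
No candidate beats all others: Toma beats Okoro beats Vance beats Toma, a majority cycle.

None — there is no Condorcet winner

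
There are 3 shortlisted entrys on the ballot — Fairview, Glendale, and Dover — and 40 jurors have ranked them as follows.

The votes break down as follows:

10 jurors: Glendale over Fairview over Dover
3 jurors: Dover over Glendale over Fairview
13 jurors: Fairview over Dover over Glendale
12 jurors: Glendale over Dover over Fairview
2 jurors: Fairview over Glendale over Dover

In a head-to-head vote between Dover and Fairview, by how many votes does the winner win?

Ballots ranking Dover above Fairview: 3+12 = 15.
Ballots ranking Fairview above Dover: 10+13+2 = 25.
Fairview wins 25–15, a margin of 10.

10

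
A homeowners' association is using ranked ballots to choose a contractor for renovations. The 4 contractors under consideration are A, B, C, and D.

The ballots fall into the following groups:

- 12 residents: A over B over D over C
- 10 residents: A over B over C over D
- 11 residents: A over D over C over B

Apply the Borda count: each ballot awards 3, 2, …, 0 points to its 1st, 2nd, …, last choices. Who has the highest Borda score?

A

Borda scores:
  A: 12·3 + 10·3 + 11·3 = 99
  B: 12·2 + 10·2 + 11·0 = 44
  C: 12·0 + 10·1 + 11·1 = 21
  D: 12·1 + 10·0 + 11·2 = 34
A has the highest total.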